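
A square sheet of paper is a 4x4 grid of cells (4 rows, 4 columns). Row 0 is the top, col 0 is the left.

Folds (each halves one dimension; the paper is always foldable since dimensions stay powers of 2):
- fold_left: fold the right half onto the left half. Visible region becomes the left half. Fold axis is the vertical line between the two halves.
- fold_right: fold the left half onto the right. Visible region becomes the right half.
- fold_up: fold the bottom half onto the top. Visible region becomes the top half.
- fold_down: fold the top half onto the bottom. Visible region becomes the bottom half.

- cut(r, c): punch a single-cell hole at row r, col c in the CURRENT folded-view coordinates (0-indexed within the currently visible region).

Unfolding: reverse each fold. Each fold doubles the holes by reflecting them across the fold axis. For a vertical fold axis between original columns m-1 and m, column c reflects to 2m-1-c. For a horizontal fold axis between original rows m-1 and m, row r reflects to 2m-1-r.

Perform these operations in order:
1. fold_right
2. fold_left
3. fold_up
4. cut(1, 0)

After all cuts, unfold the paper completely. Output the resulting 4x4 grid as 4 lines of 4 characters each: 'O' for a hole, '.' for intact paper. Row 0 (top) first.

Answer: ....
OOOO
OOOO
....

Derivation:
Op 1 fold_right: fold axis v@2; visible region now rows[0,4) x cols[2,4) = 4x2
Op 2 fold_left: fold axis v@3; visible region now rows[0,4) x cols[2,3) = 4x1
Op 3 fold_up: fold axis h@2; visible region now rows[0,2) x cols[2,3) = 2x1
Op 4 cut(1, 0): punch at orig (1,2); cuts so far [(1, 2)]; region rows[0,2) x cols[2,3) = 2x1
Unfold 1 (reflect across h@2): 2 holes -> [(1, 2), (2, 2)]
Unfold 2 (reflect across v@3): 4 holes -> [(1, 2), (1, 3), (2, 2), (2, 3)]
Unfold 3 (reflect across v@2): 8 holes -> [(1, 0), (1, 1), (1, 2), (1, 3), (2, 0), (2, 1), (2, 2), (2, 3)]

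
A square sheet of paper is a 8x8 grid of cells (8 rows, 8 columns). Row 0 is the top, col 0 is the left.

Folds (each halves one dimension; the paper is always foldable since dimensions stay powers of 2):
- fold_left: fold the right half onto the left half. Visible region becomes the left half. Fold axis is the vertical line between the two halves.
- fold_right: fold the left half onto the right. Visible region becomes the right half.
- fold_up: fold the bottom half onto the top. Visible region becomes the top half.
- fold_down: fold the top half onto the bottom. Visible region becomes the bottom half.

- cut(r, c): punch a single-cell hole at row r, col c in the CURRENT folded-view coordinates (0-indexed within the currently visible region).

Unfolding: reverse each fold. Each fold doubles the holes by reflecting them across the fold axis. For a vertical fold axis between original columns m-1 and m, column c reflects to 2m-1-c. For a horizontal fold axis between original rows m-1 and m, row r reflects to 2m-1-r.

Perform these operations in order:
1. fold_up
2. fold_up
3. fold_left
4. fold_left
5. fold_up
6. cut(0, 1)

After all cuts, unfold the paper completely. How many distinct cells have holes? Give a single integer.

Answer: 32

Derivation:
Op 1 fold_up: fold axis h@4; visible region now rows[0,4) x cols[0,8) = 4x8
Op 2 fold_up: fold axis h@2; visible region now rows[0,2) x cols[0,8) = 2x8
Op 3 fold_left: fold axis v@4; visible region now rows[0,2) x cols[0,4) = 2x4
Op 4 fold_left: fold axis v@2; visible region now rows[0,2) x cols[0,2) = 2x2
Op 5 fold_up: fold axis h@1; visible region now rows[0,1) x cols[0,2) = 1x2
Op 6 cut(0, 1): punch at orig (0,1); cuts so far [(0, 1)]; region rows[0,1) x cols[0,2) = 1x2
Unfold 1 (reflect across h@1): 2 holes -> [(0, 1), (1, 1)]
Unfold 2 (reflect across v@2): 4 holes -> [(0, 1), (0, 2), (1, 1), (1, 2)]
Unfold 3 (reflect across v@4): 8 holes -> [(0, 1), (0, 2), (0, 5), (0, 6), (1, 1), (1, 2), (1, 5), (1, 6)]
Unfold 4 (reflect across h@2): 16 holes -> [(0, 1), (0, 2), (0, 5), (0, 6), (1, 1), (1, 2), (1, 5), (1, 6), (2, 1), (2, 2), (2, 5), (2, 6), (3, 1), (3, 2), (3, 5), (3, 6)]
Unfold 5 (reflect across h@4): 32 holes -> [(0, 1), (0, 2), (0, 5), (0, 6), (1, 1), (1, 2), (1, 5), (1, 6), (2, 1), (2, 2), (2, 5), (2, 6), (3, 1), (3, 2), (3, 5), (3, 6), (4, 1), (4, 2), (4, 5), (4, 6), (5, 1), (5, 2), (5, 5), (5, 6), (6, 1), (6, 2), (6, 5), (6, 6), (7, 1), (7, 2), (7, 5), (7, 6)]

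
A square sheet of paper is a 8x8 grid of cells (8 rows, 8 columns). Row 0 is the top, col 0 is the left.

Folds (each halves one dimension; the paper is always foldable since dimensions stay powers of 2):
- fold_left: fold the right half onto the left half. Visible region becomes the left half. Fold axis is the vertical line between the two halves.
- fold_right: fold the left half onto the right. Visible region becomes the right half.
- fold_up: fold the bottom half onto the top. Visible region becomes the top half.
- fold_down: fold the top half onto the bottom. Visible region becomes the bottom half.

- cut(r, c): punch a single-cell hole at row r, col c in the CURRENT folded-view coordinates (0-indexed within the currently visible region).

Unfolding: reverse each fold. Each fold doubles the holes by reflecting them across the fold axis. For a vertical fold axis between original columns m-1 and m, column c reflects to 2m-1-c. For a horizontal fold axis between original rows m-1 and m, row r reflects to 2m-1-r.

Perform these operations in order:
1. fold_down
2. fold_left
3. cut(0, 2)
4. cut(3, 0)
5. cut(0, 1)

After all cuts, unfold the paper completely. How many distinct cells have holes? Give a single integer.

Answer: 12

Derivation:
Op 1 fold_down: fold axis h@4; visible region now rows[4,8) x cols[0,8) = 4x8
Op 2 fold_left: fold axis v@4; visible region now rows[4,8) x cols[0,4) = 4x4
Op 3 cut(0, 2): punch at orig (4,2); cuts so far [(4, 2)]; region rows[4,8) x cols[0,4) = 4x4
Op 4 cut(3, 0): punch at orig (7,0); cuts so far [(4, 2), (7, 0)]; region rows[4,8) x cols[0,4) = 4x4
Op 5 cut(0, 1): punch at orig (4,1); cuts so far [(4, 1), (4, 2), (7, 0)]; region rows[4,8) x cols[0,4) = 4x4
Unfold 1 (reflect across v@4): 6 holes -> [(4, 1), (4, 2), (4, 5), (4, 6), (7, 0), (7, 7)]
Unfold 2 (reflect across h@4): 12 holes -> [(0, 0), (0, 7), (3, 1), (3, 2), (3, 5), (3, 6), (4, 1), (4, 2), (4, 5), (4, 6), (7, 0), (7, 7)]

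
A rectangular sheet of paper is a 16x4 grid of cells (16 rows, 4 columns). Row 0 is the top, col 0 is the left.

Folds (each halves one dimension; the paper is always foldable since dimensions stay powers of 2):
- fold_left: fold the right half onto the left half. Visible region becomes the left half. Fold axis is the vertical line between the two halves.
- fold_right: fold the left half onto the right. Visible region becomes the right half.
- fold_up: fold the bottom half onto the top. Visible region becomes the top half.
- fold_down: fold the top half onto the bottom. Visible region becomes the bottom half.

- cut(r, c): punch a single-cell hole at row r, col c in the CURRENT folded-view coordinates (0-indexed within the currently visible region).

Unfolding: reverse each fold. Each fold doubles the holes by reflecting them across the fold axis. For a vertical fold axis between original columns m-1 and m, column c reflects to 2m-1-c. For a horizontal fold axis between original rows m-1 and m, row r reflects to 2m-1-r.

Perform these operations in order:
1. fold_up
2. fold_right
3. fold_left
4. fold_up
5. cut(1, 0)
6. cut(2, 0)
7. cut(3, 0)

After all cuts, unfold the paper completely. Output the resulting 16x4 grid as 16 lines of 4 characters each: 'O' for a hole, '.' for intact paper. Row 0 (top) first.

Answer: ....
OOOO
OOOO
OOOO
OOOO
OOOO
OOOO
....
....
OOOO
OOOO
OOOO
OOOO
OOOO
OOOO
....

Derivation:
Op 1 fold_up: fold axis h@8; visible region now rows[0,8) x cols[0,4) = 8x4
Op 2 fold_right: fold axis v@2; visible region now rows[0,8) x cols[2,4) = 8x2
Op 3 fold_left: fold axis v@3; visible region now rows[0,8) x cols[2,3) = 8x1
Op 4 fold_up: fold axis h@4; visible region now rows[0,4) x cols[2,3) = 4x1
Op 5 cut(1, 0): punch at orig (1,2); cuts so far [(1, 2)]; region rows[0,4) x cols[2,3) = 4x1
Op 6 cut(2, 0): punch at orig (2,2); cuts so far [(1, 2), (2, 2)]; region rows[0,4) x cols[2,3) = 4x1
Op 7 cut(3, 0): punch at orig (3,2); cuts so far [(1, 2), (2, 2), (3, 2)]; region rows[0,4) x cols[2,3) = 4x1
Unfold 1 (reflect across h@4): 6 holes -> [(1, 2), (2, 2), (3, 2), (4, 2), (5, 2), (6, 2)]
Unfold 2 (reflect across v@3): 12 holes -> [(1, 2), (1, 3), (2, 2), (2, 3), (3, 2), (3, 3), (4, 2), (4, 3), (5, 2), (5, 3), (6, 2), (6, 3)]
Unfold 3 (reflect across v@2): 24 holes -> [(1, 0), (1, 1), (1, 2), (1, 3), (2, 0), (2, 1), (2, 2), (2, 3), (3, 0), (3, 1), (3, 2), (3, 3), (4, 0), (4, 1), (4, 2), (4, 3), (5, 0), (5, 1), (5, 2), (5, 3), (6, 0), (6, 1), (6, 2), (6, 3)]
Unfold 4 (reflect across h@8): 48 holes -> [(1, 0), (1, 1), (1, 2), (1, 3), (2, 0), (2, 1), (2, 2), (2, 3), (3, 0), (3, 1), (3, 2), (3, 3), (4, 0), (4, 1), (4, 2), (4, 3), (5, 0), (5, 1), (5, 2), (5, 3), (6, 0), (6, 1), (6, 2), (6, 3), (9, 0), (9, 1), (9, 2), (9, 3), (10, 0), (10, 1), (10, 2), (10, 3), (11, 0), (11, 1), (11, 2), (11, 3), (12, 0), (12, 1), (12, 2), (12, 3), (13, 0), (13, 1), (13, 2), (13, 3), (14, 0), (14, 1), (14, 2), (14, 3)]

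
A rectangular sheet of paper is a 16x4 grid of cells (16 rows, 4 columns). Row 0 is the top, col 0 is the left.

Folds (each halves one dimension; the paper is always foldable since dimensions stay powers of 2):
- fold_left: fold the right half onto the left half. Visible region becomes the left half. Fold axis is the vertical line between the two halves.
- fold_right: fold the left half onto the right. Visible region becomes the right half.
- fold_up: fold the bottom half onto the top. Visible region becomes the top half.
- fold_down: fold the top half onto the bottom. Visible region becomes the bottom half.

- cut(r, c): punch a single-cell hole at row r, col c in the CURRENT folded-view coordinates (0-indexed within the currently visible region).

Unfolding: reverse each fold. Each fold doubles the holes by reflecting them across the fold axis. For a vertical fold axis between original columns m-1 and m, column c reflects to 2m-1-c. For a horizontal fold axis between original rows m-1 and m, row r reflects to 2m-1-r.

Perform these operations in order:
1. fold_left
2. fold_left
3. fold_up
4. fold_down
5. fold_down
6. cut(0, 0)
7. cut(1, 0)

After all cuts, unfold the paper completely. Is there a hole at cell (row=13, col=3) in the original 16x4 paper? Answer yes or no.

Op 1 fold_left: fold axis v@2; visible region now rows[0,16) x cols[0,2) = 16x2
Op 2 fold_left: fold axis v@1; visible region now rows[0,16) x cols[0,1) = 16x1
Op 3 fold_up: fold axis h@8; visible region now rows[0,8) x cols[0,1) = 8x1
Op 4 fold_down: fold axis h@4; visible region now rows[4,8) x cols[0,1) = 4x1
Op 5 fold_down: fold axis h@6; visible region now rows[6,8) x cols[0,1) = 2x1
Op 6 cut(0, 0): punch at orig (6,0); cuts so far [(6, 0)]; region rows[6,8) x cols[0,1) = 2x1
Op 7 cut(1, 0): punch at orig (7,0); cuts so far [(6, 0), (7, 0)]; region rows[6,8) x cols[0,1) = 2x1
Unfold 1 (reflect across h@6): 4 holes -> [(4, 0), (5, 0), (6, 0), (7, 0)]
Unfold 2 (reflect across h@4): 8 holes -> [(0, 0), (1, 0), (2, 0), (3, 0), (4, 0), (5, 0), (6, 0), (7, 0)]
Unfold 3 (reflect across h@8): 16 holes -> [(0, 0), (1, 0), (2, 0), (3, 0), (4, 0), (5, 0), (6, 0), (7, 0), (8, 0), (9, 0), (10, 0), (11, 0), (12, 0), (13, 0), (14, 0), (15, 0)]
Unfold 4 (reflect across v@1): 32 holes -> [(0, 0), (0, 1), (1, 0), (1, 1), (2, 0), (2, 1), (3, 0), (3, 1), (4, 0), (4, 1), (5, 0), (5, 1), (6, 0), (6, 1), (7, 0), (7, 1), (8, 0), (8, 1), (9, 0), (9, 1), (10, 0), (10, 1), (11, 0), (11, 1), (12, 0), (12, 1), (13, 0), (13, 1), (14, 0), (14, 1), (15, 0), (15, 1)]
Unfold 5 (reflect across v@2): 64 holes -> [(0, 0), (0, 1), (0, 2), (0, 3), (1, 0), (1, 1), (1, 2), (1, 3), (2, 0), (2, 1), (2, 2), (2, 3), (3, 0), (3, 1), (3, 2), (3, 3), (4, 0), (4, 1), (4, 2), (4, 3), (5, 0), (5, 1), (5, 2), (5, 3), (6, 0), (6, 1), (6, 2), (6, 3), (7, 0), (7, 1), (7, 2), (7, 3), (8, 0), (8, 1), (8, 2), (8, 3), (9, 0), (9, 1), (9, 2), (9, 3), (10, 0), (10, 1), (10, 2), (10, 3), (11, 0), (11, 1), (11, 2), (11, 3), (12, 0), (12, 1), (12, 2), (12, 3), (13, 0), (13, 1), (13, 2), (13, 3), (14, 0), (14, 1), (14, 2), (14, 3), (15, 0), (15, 1), (15, 2), (15, 3)]
Holes: [(0, 0), (0, 1), (0, 2), (0, 3), (1, 0), (1, 1), (1, 2), (1, 3), (2, 0), (2, 1), (2, 2), (2, 3), (3, 0), (3, 1), (3, 2), (3, 3), (4, 0), (4, 1), (4, 2), (4, 3), (5, 0), (5, 1), (5, 2), (5, 3), (6, 0), (6, 1), (6, 2), (6, 3), (7, 0), (7, 1), (7, 2), (7, 3), (8, 0), (8, 1), (8, 2), (8, 3), (9, 0), (9, 1), (9, 2), (9, 3), (10, 0), (10, 1), (10, 2), (10, 3), (11, 0), (11, 1), (11, 2), (11, 3), (12, 0), (12, 1), (12, 2), (12, 3), (13, 0), (13, 1), (13, 2), (13, 3), (14, 0), (14, 1), (14, 2), (14, 3), (15, 0), (15, 1), (15, 2), (15, 3)]

Answer: yes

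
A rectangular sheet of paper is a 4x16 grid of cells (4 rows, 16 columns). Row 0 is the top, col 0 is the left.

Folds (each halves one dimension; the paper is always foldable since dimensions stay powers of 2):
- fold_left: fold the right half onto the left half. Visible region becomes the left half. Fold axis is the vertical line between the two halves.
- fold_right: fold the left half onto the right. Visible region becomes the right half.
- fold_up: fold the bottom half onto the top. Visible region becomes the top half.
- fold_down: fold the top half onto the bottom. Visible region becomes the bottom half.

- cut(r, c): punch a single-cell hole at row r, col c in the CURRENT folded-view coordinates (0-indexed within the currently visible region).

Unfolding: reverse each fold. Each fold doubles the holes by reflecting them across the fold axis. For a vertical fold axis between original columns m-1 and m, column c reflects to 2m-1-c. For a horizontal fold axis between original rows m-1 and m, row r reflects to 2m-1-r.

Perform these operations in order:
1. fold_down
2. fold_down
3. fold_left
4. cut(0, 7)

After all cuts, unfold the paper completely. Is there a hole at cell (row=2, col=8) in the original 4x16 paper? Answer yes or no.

Op 1 fold_down: fold axis h@2; visible region now rows[2,4) x cols[0,16) = 2x16
Op 2 fold_down: fold axis h@3; visible region now rows[3,4) x cols[0,16) = 1x16
Op 3 fold_left: fold axis v@8; visible region now rows[3,4) x cols[0,8) = 1x8
Op 4 cut(0, 7): punch at orig (3,7); cuts so far [(3, 7)]; region rows[3,4) x cols[0,8) = 1x8
Unfold 1 (reflect across v@8): 2 holes -> [(3, 7), (3, 8)]
Unfold 2 (reflect across h@3): 4 holes -> [(2, 7), (2, 8), (3, 7), (3, 8)]
Unfold 3 (reflect across h@2): 8 holes -> [(0, 7), (0, 8), (1, 7), (1, 8), (2, 7), (2, 8), (3, 7), (3, 8)]
Holes: [(0, 7), (0, 8), (1, 7), (1, 8), (2, 7), (2, 8), (3, 7), (3, 8)]

Answer: yes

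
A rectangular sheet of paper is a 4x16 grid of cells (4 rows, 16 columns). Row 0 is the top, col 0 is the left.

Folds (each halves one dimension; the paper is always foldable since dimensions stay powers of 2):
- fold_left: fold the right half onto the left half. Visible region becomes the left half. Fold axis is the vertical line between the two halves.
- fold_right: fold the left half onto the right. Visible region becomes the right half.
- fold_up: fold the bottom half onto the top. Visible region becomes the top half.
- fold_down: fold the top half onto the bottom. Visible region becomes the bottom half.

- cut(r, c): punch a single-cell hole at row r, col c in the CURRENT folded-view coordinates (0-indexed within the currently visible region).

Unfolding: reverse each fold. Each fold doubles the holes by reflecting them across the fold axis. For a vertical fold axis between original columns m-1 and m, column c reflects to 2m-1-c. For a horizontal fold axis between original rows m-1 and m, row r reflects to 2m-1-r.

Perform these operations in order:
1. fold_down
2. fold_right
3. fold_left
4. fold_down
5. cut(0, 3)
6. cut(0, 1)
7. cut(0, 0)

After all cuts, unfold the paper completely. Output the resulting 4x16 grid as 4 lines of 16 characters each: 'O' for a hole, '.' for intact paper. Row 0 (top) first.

Op 1 fold_down: fold axis h@2; visible region now rows[2,4) x cols[0,16) = 2x16
Op 2 fold_right: fold axis v@8; visible region now rows[2,4) x cols[8,16) = 2x8
Op 3 fold_left: fold axis v@12; visible region now rows[2,4) x cols[8,12) = 2x4
Op 4 fold_down: fold axis h@3; visible region now rows[3,4) x cols[8,12) = 1x4
Op 5 cut(0, 3): punch at orig (3,11); cuts so far [(3, 11)]; region rows[3,4) x cols[8,12) = 1x4
Op 6 cut(0, 1): punch at orig (3,9); cuts so far [(3, 9), (3, 11)]; region rows[3,4) x cols[8,12) = 1x4
Op 7 cut(0, 0): punch at orig (3,8); cuts so far [(3, 8), (3, 9), (3, 11)]; region rows[3,4) x cols[8,12) = 1x4
Unfold 1 (reflect across h@3): 6 holes -> [(2, 8), (2, 9), (2, 11), (3, 8), (3, 9), (3, 11)]
Unfold 2 (reflect across v@12): 12 holes -> [(2, 8), (2, 9), (2, 11), (2, 12), (2, 14), (2, 15), (3, 8), (3, 9), (3, 11), (3, 12), (3, 14), (3, 15)]
Unfold 3 (reflect across v@8): 24 holes -> [(2, 0), (2, 1), (2, 3), (2, 4), (2, 6), (2, 7), (2, 8), (2, 9), (2, 11), (2, 12), (2, 14), (2, 15), (3, 0), (3, 1), (3, 3), (3, 4), (3, 6), (3, 7), (3, 8), (3, 9), (3, 11), (3, 12), (3, 14), (3, 15)]
Unfold 4 (reflect across h@2): 48 holes -> [(0, 0), (0, 1), (0, 3), (0, 4), (0, 6), (0, 7), (0, 8), (0, 9), (0, 11), (0, 12), (0, 14), (0, 15), (1, 0), (1, 1), (1, 3), (1, 4), (1, 6), (1, 7), (1, 8), (1, 9), (1, 11), (1, 12), (1, 14), (1, 15), (2, 0), (2, 1), (2, 3), (2, 4), (2, 6), (2, 7), (2, 8), (2, 9), (2, 11), (2, 12), (2, 14), (2, 15), (3, 0), (3, 1), (3, 3), (3, 4), (3, 6), (3, 7), (3, 8), (3, 9), (3, 11), (3, 12), (3, 14), (3, 15)]

Answer: OO.OO.OOOO.OO.OO
OO.OO.OOOO.OO.OO
OO.OO.OOOO.OO.OO
OO.OO.OOOO.OO.OO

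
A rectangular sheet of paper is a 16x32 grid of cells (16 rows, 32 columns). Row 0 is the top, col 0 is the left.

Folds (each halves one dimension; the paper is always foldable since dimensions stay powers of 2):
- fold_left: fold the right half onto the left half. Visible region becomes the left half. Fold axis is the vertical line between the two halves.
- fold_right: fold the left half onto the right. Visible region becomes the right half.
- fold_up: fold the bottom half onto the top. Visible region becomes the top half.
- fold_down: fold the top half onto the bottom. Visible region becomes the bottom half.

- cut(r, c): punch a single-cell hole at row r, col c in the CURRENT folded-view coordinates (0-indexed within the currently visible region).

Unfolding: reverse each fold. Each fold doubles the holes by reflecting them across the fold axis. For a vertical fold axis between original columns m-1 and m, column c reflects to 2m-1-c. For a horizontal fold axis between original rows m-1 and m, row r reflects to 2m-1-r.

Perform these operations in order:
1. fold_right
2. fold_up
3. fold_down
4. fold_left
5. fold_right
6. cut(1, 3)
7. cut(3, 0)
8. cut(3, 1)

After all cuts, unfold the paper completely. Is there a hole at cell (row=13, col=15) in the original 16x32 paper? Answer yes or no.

Answer: yes

Derivation:
Op 1 fold_right: fold axis v@16; visible region now rows[0,16) x cols[16,32) = 16x16
Op 2 fold_up: fold axis h@8; visible region now rows[0,8) x cols[16,32) = 8x16
Op 3 fold_down: fold axis h@4; visible region now rows[4,8) x cols[16,32) = 4x16
Op 4 fold_left: fold axis v@24; visible region now rows[4,8) x cols[16,24) = 4x8
Op 5 fold_right: fold axis v@20; visible region now rows[4,8) x cols[20,24) = 4x4
Op 6 cut(1, 3): punch at orig (5,23); cuts so far [(5, 23)]; region rows[4,8) x cols[20,24) = 4x4
Op 7 cut(3, 0): punch at orig (7,20); cuts so far [(5, 23), (7, 20)]; region rows[4,8) x cols[20,24) = 4x4
Op 8 cut(3, 1): punch at orig (7,21); cuts so far [(5, 23), (7, 20), (7, 21)]; region rows[4,8) x cols[20,24) = 4x4
Unfold 1 (reflect across v@20): 6 holes -> [(5, 16), (5, 23), (7, 18), (7, 19), (7, 20), (7, 21)]
Unfold 2 (reflect across v@24): 12 holes -> [(5, 16), (5, 23), (5, 24), (5, 31), (7, 18), (7, 19), (7, 20), (7, 21), (7, 26), (7, 27), (7, 28), (7, 29)]
Unfold 3 (reflect across h@4): 24 holes -> [(0, 18), (0, 19), (0, 20), (0, 21), (0, 26), (0, 27), (0, 28), (0, 29), (2, 16), (2, 23), (2, 24), (2, 31), (5, 16), (5, 23), (5, 24), (5, 31), (7, 18), (7, 19), (7, 20), (7, 21), (7, 26), (7, 27), (7, 28), (7, 29)]
Unfold 4 (reflect across h@8): 48 holes -> [(0, 18), (0, 19), (0, 20), (0, 21), (0, 26), (0, 27), (0, 28), (0, 29), (2, 16), (2, 23), (2, 24), (2, 31), (5, 16), (5, 23), (5, 24), (5, 31), (7, 18), (7, 19), (7, 20), (7, 21), (7, 26), (7, 27), (7, 28), (7, 29), (8, 18), (8, 19), (8, 20), (8, 21), (8, 26), (8, 27), (8, 28), (8, 29), (10, 16), (10, 23), (10, 24), (10, 31), (13, 16), (13, 23), (13, 24), (13, 31), (15, 18), (15, 19), (15, 20), (15, 21), (15, 26), (15, 27), (15, 28), (15, 29)]
Unfold 5 (reflect across v@16): 96 holes -> [(0, 2), (0, 3), (0, 4), (0, 5), (0, 10), (0, 11), (0, 12), (0, 13), (0, 18), (0, 19), (0, 20), (0, 21), (0, 26), (0, 27), (0, 28), (0, 29), (2, 0), (2, 7), (2, 8), (2, 15), (2, 16), (2, 23), (2, 24), (2, 31), (5, 0), (5, 7), (5, 8), (5, 15), (5, 16), (5, 23), (5, 24), (5, 31), (7, 2), (7, 3), (7, 4), (7, 5), (7, 10), (7, 11), (7, 12), (7, 13), (7, 18), (7, 19), (7, 20), (7, 21), (7, 26), (7, 27), (7, 28), (7, 29), (8, 2), (8, 3), (8, 4), (8, 5), (8, 10), (8, 11), (8, 12), (8, 13), (8, 18), (8, 19), (8, 20), (8, 21), (8, 26), (8, 27), (8, 28), (8, 29), (10, 0), (10, 7), (10, 8), (10, 15), (10, 16), (10, 23), (10, 24), (10, 31), (13, 0), (13, 7), (13, 8), (13, 15), (13, 16), (13, 23), (13, 24), (13, 31), (15, 2), (15, 3), (15, 4), (15, 5), (15, 10), (15, 11), (15, 12), (15, 13), (15, 18), (15, 19), (15, 20), (15, 21), (15, 26), (15, 27), (15, 28), (15, 29)]
Holes: [(0, 2), (0, 3), (0, 4), (0, 5), (0, 10), (0, 11), (0, 12), (0, 13), (0, 18), (0, 19), (0, 20), (0, 21), (0, 26), (0, 27), (0, 28), (0, 29), (2, 0), (2, 7), (2, 8), (2, 15), (2, 16), (2, 23), (2, 24), (2, 31), (5, 0), (5, 7), (5, 8), (5, 15), (5, 16), (5, 23), (5, 24), (5, 31), (7, 2), (7, 3), (7, 4), (7, 5), (7, 10), (7, 11), (7, 12), (7, 13), (7, 18), (7, 19), (7, 20), (7, 21), (7, 26), (7, 27), (7, 28), (7, 29), (8, 2), (8, 3), (8, 4), (8, 5), (8, 10), (8, 11), (8, 12), (8, 13), (8, 18), (8, 19), (8, 20), (8, 21), (8, 26), (8, 27), (8, 28), (8, 29), (10, 0), (10, 7), (10, 8), (10, 15), (10, 16), (10, 23), (10, 24), (10, 31), (13, 0), (13, 7), (13, 8), (13, 15), (13, 16), (13, 23), (13, 24), (13, 31), (15, 2), (15, 3), (15, 4), (15, 5), (15, 10), (15, 11), (15, 12), (15, 13), (15, 18), (15, 19), (15, 20), (15, 21), (15, 26), (15, 27), (15, 28), (15, 29)]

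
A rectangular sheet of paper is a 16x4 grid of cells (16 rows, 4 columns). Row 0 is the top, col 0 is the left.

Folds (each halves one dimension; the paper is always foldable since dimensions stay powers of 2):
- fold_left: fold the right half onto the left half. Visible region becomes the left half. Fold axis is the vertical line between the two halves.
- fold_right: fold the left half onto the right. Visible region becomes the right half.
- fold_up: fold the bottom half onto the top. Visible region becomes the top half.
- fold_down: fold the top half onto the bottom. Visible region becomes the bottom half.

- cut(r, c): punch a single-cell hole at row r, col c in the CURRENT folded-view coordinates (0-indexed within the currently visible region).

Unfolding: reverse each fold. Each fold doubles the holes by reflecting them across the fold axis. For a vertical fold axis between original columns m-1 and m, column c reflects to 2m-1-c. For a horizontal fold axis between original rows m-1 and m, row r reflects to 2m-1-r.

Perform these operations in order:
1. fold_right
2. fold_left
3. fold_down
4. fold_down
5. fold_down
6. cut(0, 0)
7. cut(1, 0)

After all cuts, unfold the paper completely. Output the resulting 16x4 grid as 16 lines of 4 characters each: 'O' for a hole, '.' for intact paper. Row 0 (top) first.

Op 1 fold_right: fold axis v@2; visible region now rows[0,16) x cols[2,4) = 16x2
Op 2 fold_left: fold axis v@3; visible region now rows[0,16) x cols[2,3) = 16x1
Op 3 fold_down: fold axis h@8; visible region now rows[8,16) x cols[2,3) = 8x1
Op 4 fold_down: fold axis h@12; visible region now rows[12,16) x cols[2,3) = 4x1
Op 5 fold_down: fold axis h@14; visible region now rows[14,16) x cols[2,3) = 2x1
Op 6 cut(0, 0): punch at orig (14,2); cuts so far [(14, 2)]; region rows[14,16) x cols[2,3) = 2x1
Op 7 cut(1, 0): punch at orig (15,2); cuts so far [(14, 2), (15, 2)]; region rows[14,16) x cols[2,3) = 2x1
Unfold 1 (reflect across h@14): 4 holes -> [(12, 2), (13, 2), (14, 2), (15, 2)]
Unfold 2 (reflect across h@12): 8 holes -> [(8, 2), (9, 2), (10, 2), (11, 2), (12, 2), (13, 2), (14, 2), (15, 2)]
Unfold 3 (reflect across h@8): 16 holes -> [(0, 2), (1, 2), (2, 2), (3, 2), (4, 2), (5, 2), (6, 2), (7, 2), (8, 2), (9, 2), (10, 2), (11, 2), (12, 2), (13, 2), (14, 2), (15, 2)]
Unfold 4 (reflect across v@3): 32 holes -> [(0, 2), (0, 3), (1, 2), (1, 3), (2, 2), (2, 3), (3, 2), (3, 3), (4, 2), (4, 3), (5, 2), (5, 3), (6, 2), (6, 3), (7, 2), (7, 3), (8, 2), (8, 3), (9, 2), (9, 3), (10, 2), (10, 3), (11, 2), (11, 3), (12, 2), (12, 3), (13, 2), (13, 3), (14, 2), (14, 3), (15, 2), (15, 3)]
Unfold 5 (reflect across v@2): 64 holes -> [(0, 0), (0, 1), (0, 2), (0, 3), (1, 0), (1, 1), (1, 2), (1, 3), (2, 0), (2, 1), (2, 2), (2, 3), (3, 0), (3, 1), (3, 2), (3, 3), (4, 0), (4, 1), (4, 2), (4, 3), (5, 0), (5, 1), (5, 2), (5, 3), (6, 0), (6, 1), (6, 2), (6, 3), (7, 0), (7, 1), (7, 2), (7, 3), (8, 0), (8, 1), (8, 2), (8, 3), (9, 0), (9, 1), (9, 2), (9, 3), (10, 0), (10, 1), (10, 2), (10, 3), (11, 0), (11, 1), (11, 2), (11, 3), (12, 0), (12, 1), (12, 2), (12, 3), (13, 0), (13, 1), (13, 2), (13, 3), (14, 0), (14, 1), (14, 2), (14, 3), (15, 0), (15, 1), (15, 2), (15, 3)]

Answer: OOOO
OOOO
OOOO
OOOO
OOOO
OOOO
OOOO
OOOO
OOOO
OOOO
OOOO
OOOO
OOOO
OOOO
OOOO
OOOO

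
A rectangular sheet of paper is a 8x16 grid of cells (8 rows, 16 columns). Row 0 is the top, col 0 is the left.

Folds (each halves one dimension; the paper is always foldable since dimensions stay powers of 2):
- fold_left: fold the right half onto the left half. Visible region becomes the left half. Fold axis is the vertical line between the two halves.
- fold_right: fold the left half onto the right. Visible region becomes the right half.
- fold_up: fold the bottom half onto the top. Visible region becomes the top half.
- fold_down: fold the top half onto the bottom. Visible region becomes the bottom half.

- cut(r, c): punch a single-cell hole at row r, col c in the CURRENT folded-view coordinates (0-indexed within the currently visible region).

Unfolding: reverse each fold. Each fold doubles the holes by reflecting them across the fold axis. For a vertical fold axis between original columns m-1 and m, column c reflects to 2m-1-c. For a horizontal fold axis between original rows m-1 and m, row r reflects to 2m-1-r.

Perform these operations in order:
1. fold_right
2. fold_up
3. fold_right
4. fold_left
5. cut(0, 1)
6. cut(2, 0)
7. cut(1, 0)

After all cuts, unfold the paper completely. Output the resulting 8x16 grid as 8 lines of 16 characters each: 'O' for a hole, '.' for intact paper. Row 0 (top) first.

Op 1 fold_right: fold axis v@8; visible region now rows[0,8) x cols[8,16) = 8x8
Op 2 fold_up: fold axis h@4; visible region now rows[0,4) x cols[8,16) = 4x8
Op 3 fold_right: fold axis v@12; visible region now rows[0,4) x cols[12,16) = 4x4
Op 4 fold_left: fold axis v@14; visible region now rows[0,4) x cols[12,14) = 4x2
Op 5 cut(0, 1): punch at orig (0,13); cuts so far [(0, 13)]; region rows[0,4) x cols[12,14) = 4x2
Op 6 cut(2, 0): punch at orig (2,12); cuts so far [(0, 13), (2, 12)]; region rows[0,4) x cols[12,14) = 4x2
Op 7 cut(1, 0): punch at orig (1,12); cuts so far [(0, 13), (1, 12), (2, 12)]; region rows[0,4) x cols[12,14) = 4x2
Unfold 1 (reflect across v@14): 6 holes -> [(0, 13), (0, 14), (1, 12), (1, 15), (2, 12), (2, 15)]
Unfold 2 (reflect across v@12): 12 holes -> [(0, 9), (0, 10), (0, 13), (0, 14), (1, 8), (1, 11), (1, 12), (1, 15), (2, 8), (2, 11), (2, 12), (2, 15)]
Unfold 3 (reflect across h@4): 24 holes -> [(0, 9), (0, 10), (0, 13), (0, 14), (1, 8), (1, 11), (1, 12), (1, 15), (2, 8), (2, 11), (2, 12), (2, 15), (5, 8), (5, 11), (5, 12), (5, 15), (6, 8), (6, 11), (6, 12), (6, 15), (7, 9), (7, 10), (7, 13), (7, 14)]
Unfold 4 (reflect across v@8): 48 holes -> [(0, 1), (0, 2), (0, 5), (0, 6), (0, 9), (0, 10), (0, 13), (0, 14), (1, 0), (1, 3), (1, 4), (1, 7), (1, 8), (1, 11), (1, 12), (1, 15), (2, 0), (2, 3), (2, 4), (2, 7), (2, 8), (2, 11), (2, 12), (2, 15), (5, 0), (5, 3), (5, 4), (5, 7), (5, 8), (5, 11), (5, 12), (5, 15), (6, 0), (6, 3), (6, 4), (6, 7), (6, 8), (6, 11), (6, 12), (6, 15), (7, 1), (7, 2), (7, 5), (7, 6), (7, 9), (7, 10), (7, 13), (7, 14)]

Answer: .OO..OO..OO..OO.
O..OO..OO..OO..O
O..OO..OO..OO..O
................
................
O..OO..OO..OO..O
O..OO..OO..OO..O
.OO..OO..OO..OO.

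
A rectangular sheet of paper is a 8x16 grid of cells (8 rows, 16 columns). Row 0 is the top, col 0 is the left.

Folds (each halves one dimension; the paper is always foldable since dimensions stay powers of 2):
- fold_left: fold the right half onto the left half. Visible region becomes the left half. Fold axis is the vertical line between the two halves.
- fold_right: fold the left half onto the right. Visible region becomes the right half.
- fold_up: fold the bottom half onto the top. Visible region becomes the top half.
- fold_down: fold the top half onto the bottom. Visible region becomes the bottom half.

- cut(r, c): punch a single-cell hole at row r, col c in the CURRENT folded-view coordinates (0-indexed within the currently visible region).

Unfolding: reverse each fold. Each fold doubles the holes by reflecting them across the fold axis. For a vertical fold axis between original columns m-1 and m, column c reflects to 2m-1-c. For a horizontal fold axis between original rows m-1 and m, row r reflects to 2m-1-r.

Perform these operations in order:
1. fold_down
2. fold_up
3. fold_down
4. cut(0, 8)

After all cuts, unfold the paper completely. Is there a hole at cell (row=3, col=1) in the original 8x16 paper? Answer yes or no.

Answer: no

Derivation:
Op 1 fold_down: fold axis h@4; visible region now rows[4,8) x cols[0,16) = 4x16
Op 2 fold_up: fold axis h@6; visible region now rows[4,6) x cols[0,16) = 2x16
Op 3 fold_down: fold axis h@5; visible region now rows[5,6) x cols[0,16) = 1x16
Op 4 cut(0, 8): punch at orig (5,8); cuts so far [(5, 8)]; region rows[5,6) x cols[0,16) = 1x16
Unfold 1 (reflect across h@5): 2 holes -> [(4, 8), (5, 8)]
Unfold 2 (reflect across h@6): 4 holes -> [(4, 8), (5, 8), (6, 8), (7, 8)]
Unfold 3 (reflect across h@4): 8 holes -> [(0, 8), (1, 8), (2, 8), (3, 8), (4, 8), (5, 8), (6, 8), (7, 8)]
Holes: [(0, 8), (1, 8), (2, 8), (3, 8), (4, 8), (5, 8), (6, 8), (7, 8)]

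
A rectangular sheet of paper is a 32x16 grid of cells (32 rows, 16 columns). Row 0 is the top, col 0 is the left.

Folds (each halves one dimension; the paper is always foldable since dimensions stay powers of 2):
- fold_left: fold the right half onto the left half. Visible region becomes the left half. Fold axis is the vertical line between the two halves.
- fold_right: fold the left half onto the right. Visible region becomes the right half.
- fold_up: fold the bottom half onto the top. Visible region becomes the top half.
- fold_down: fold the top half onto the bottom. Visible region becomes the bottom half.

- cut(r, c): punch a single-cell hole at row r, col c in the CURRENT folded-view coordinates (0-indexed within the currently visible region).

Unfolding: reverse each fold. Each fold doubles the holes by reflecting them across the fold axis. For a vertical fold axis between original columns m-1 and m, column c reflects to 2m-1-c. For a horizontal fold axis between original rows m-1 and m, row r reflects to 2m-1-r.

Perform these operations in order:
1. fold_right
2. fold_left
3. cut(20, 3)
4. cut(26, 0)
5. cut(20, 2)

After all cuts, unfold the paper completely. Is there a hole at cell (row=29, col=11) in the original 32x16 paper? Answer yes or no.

Op 1 fold_right: fold axis v@8; visible region now rows[0,32) x cols[8,16) = 32x8
Op 2 fold_left: fold axis v@12; visible region now rows[0,32) x cols[8,12) = 32x4
Op 3 cut(20, 3): punch at orig (20,11); cuts so far [(20, 11)]; region rows[0,32) x cols[8,12) = 32x4
Op 4 cut(26, 0): punch at orig (26,8); cuts so far [(20, 11), (26, 8)]; region rows[0,32) x cols[8,12) = 32x4
Op 5 cut(20, 2): punch at orig (20,10); cuts so far [(20, 10), (20, 11), (26, 8)]; region rows[0,32) x cols[8,12) = 32x4
Unfold 1 (reflect across v@12): 6 holes -> [(20, 10), (20, 11), (20, 12), (20, 13), (26, 8), (26, 15)]
Unfold 2 (reflect across v@8): 12 holes -> [(20, 2), (20, 3), (20, 4), (20, 5), (20, 10), (20, 11), (20, 12), (20, 13), (26, 0), (26, 7), (26, 8), (26, 15)]
Holes: [(20, 2), (20, 3), (20, 4), (20, 5), (20, 10), (20, 11), (20, 12), (20, 13), (26, 0), (26, 7), (26, 8), (26, 15)]

Answer: no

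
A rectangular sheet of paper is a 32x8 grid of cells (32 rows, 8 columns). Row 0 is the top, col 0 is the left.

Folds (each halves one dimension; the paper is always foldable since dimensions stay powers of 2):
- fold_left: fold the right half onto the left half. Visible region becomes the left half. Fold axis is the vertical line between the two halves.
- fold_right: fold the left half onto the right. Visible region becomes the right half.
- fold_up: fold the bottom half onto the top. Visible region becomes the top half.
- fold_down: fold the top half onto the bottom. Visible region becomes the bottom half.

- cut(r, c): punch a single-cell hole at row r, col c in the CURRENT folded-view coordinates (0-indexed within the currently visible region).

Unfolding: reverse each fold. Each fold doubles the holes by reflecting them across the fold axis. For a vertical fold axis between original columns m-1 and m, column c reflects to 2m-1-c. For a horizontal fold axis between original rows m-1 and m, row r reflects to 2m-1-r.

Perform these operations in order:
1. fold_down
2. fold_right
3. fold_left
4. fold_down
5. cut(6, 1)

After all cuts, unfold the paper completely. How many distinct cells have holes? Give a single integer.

Op 1 fold_down: fold axis h@16; visible region now rows[16,32) x cols[0,8) = 16x8
Op 2 fold_right: fold axis v@4; visible region now rows[16,32) x cols[4,8) = 16x4
Op 3 fold_left: fold axis v@6; visible region now rows[16,32) x cols[4,6) = 16x2
Op 4 fold_down: fold axis h@24; visible region now rows[24,32) x cols[4,6) = 8x2
Op 5 cut(6, 1): punch at orig (30,5); cuts so far [(30, 5)]; region rows[24,32) x cols[4,6) = 8x2
Unfold 1 (reflect across h@24): 2 holes -> [(17, 5), (30, 5)]
Unfold 2 (reflect across v@6): 4 holes -> [(17, 5), (17, 6), (30, 5), (30, 6)]
Unfold 3 (reflect across v@4): 8 holes -> [(17, 1), (17, 2), (17, 5), (17, 6), (30, 1), (30, 2), (30, 5), (30, 6)]
Unfold 4 (reflect across h@16): 16 holes -> [(1, 1), (1, 2), (1, 5), (1, 6), (14, 1), (14, 2), (14, 5), (14, 6), (17, 1), (17, 2), (17, 5), (17, 6), (30, 1), (30, 2), (30, 5), (30, 6)]

Answer: 16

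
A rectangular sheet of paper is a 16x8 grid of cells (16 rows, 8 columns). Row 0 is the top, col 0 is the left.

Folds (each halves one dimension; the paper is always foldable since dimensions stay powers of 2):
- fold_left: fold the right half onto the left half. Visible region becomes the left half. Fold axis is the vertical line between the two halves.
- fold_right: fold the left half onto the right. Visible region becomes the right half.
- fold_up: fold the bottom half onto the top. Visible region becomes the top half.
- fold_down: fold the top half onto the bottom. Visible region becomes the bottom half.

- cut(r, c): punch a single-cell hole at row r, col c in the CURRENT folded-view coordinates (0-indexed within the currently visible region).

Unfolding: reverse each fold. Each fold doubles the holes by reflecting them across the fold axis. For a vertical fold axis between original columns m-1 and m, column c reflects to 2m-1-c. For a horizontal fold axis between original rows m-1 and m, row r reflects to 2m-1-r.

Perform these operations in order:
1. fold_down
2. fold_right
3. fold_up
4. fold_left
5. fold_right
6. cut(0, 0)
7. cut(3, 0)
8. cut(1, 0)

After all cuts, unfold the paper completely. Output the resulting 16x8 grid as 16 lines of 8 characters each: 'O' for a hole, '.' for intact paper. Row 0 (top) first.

Op 1 fold_down: fold axis h@8; visible region now rows[8,16) x cols[0,8) = 8x8
Op 2 fold_right: fold axis v@4; visible region now rows[8,16) x cols[4,8) = 8x4
Op 3 fold_up: fold axis h@12; visible region now rows[8,12) x cols[4,8) = 4x4
Op 4 fold_left: fold axis v@6; visible region now rows[8,12) x cols[4,6) = 4x2
Op 5 fold_right: fold axis v@5; visible region now rows[8,12) x cols[5,6) = 4x1
Op 6 cut(0, 0): punch at orig (8,5); cuts so far [(8, 5)]; region rows[8,12) x cols[5,6) = 4x1
Op 7 cut(3, 0): punch at orig (11,5); cuts so far [(8, 5), (11, 5)]; region rows[8,12) x cols[5,6) = 4x1
Op 8 cut(1, 0): punch at orig (9,5); cuts so far [(8, 5), (9, 5), (11, 5)]; region rows[8,12) x cols[5,6) = 4x1
Unfold 1 (reflect across v@5): 6 holes -> [(8, 4), (8, 5), (9, 4), (9, 5), (11, 4), (11, 5)]
Unfold 2 (reflect across v@6): 12 holes -> [(8, 4), (8, 5), (8, 6), (8, 7), (9, 4), (9, 5), (9, 6), (9, 7), (11, 4), (11, 5), (11, 6), (11, 7)]
Unfold 3 (reflect across h@12): 24 holes -> [(8, 4), (8, 5), (8, 6), (8, 7), (9, 4), (9, 5), (9, 6), (9, 7), (11, 4), (11, 5), (11, 6), (11, 7), (12, 4), (12, 5), (12, 6), (12, 7), (14, 4), (14, 5), (14, 6), (14, 7), (15, 4), (15, 5), (15, 6), (15, 7)]
Unfold 4 (reflect across v@4): 48 holes -> [(8, 0), (8, 1), (8, 2), (8, 3), (8, 4), (8, 5), (8, 6), (8, 7), (9, 0), (9, 1), (9, 2), (9, 3), (9, 4), (9, 5), (9, 6), (9, 7), (11, 0), (11, 1), (11, 2), (11, 3), (11, 4), (11, 5), (11, 6), (11, 7), (12, 0), (12, 1), (12, 2), (12, 3), (12, 4), (12, 5), (12, 6), (12, 7), (14, 0), (14, 1), (14, 2), (14, 3), (14, 4), (14, 5), (14, 6), (14, 7), (15, 0), (15, 1), (15, 2), (15, 3), (15, 4), (15, 5), (15, 6), (15, 7)]
Unfold 5 (reflect across h@8): 96 holes -> [(0, 0), (0, 1), (0, 2), (0, 3), (0, 4), (0, 5), (0, 6), (0, 7), (1, 0), (1, 1), (1, 2), (1, 3), (1, 4), (1, 5), (1, 6), (1, 7), (3, 0), (3, 1), (3, 2), (3, 3), (3, 4), (3, 5), (3, 6), (3, 7), (4, 0), (4, 1), (4, 2), (4, 3), (4, 4), (4, 5), (4, 6), (4, 7), (6, 0), (6, 1), (6, 2), (6, 3), (6, 4), (6, 5), (6, 6), (6, 7), (7, 0), (7, 1), (7, 2), (7, 3), (7, 4), (7, 5), (7, 6), (7, 7), (8, 0), (8, 1), (8, 2), (8, 3), (8, 4), (8, 5), (8, 6), (8, 7), (9, 0), (9, 1), (9, 2), (9, 3), (9, 4), (9, 5), (9, 6), (9, 7), (11, 0), (11, 1), (11, 2), (11, 3), (11, 4), (11, 5), (11, 6), (11, 7), (12, 0), (12, 1), (12, 2), (12, 3), (12, 4), (12, 5), (12, 6), (12, 7), (14, 0), (14, 1), (14, 2), (14, 3), (14, 4), (14, 5), (14, 6), (14, 7), (15, 0), (15, 1), (15, 2), (15, 3), (15, 4), (15, 5), (15, 6), (15, 7)]

Answer: OOOOOOOO
OOOOOOOO
........
OOOOOOOO
OOOOOOOO
........
OOOOOOOO
OOOOOOOO
OOOOOOOO
OOOOOOOO
........
OOOOOOOO
OOOOOOOO
........
OOOOOOOO
OOOOOOOO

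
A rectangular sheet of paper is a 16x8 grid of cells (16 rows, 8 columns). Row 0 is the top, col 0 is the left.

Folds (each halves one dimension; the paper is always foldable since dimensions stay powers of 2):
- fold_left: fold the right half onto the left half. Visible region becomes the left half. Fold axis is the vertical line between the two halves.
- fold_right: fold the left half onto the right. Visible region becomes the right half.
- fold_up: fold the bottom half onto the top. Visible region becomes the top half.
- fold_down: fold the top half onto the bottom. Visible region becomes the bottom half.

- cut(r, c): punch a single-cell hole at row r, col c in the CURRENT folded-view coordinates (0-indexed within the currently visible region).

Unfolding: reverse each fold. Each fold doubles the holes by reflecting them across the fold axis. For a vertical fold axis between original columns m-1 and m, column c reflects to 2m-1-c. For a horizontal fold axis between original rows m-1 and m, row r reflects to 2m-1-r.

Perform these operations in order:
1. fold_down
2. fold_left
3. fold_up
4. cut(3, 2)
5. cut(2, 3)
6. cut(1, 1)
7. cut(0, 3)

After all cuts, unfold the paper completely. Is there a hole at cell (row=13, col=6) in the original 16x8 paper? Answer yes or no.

Op 1 fold_down: fold axis h@8; visible region now rows[8,16) x cols[0,8) = 8x8
Op 2 fold_left: fold axis v@4; visible region now rows[8,16) x cols[0,4) = 8x4
Op 3 fold_up: fold axis h@12; visible region now rows[8,12) x cols[0,4) = 4x4
Op 4 cut(3, 2): punch at orig (11,2); cuts so far [(11, 2)]; region rows[8,12) x cols[0,4) = 4x4
Op 5 cut(2, 3): punch at orig (10,3); cuts so far [(10, 3), (11, 2)]; region rows[8,12) x cols[0,4) = 4x4
Op 6 cut(1, 1): punch at orig (9,1); cuts so far [(9, 1), (10, 3), (11, 2)]; region rows[8,12) x cols[0,4) = 4x4
Op 7 cut(0, 3): punch at orig (8,3); cuts so far [(8, 3), (9, 1), (10, 3), (11, 2)]; region rows[8,12) x cols[0,4) = 4x4
Unfold 1 (reflect across h@12): 8 holes -> [(8, 3), (9, 1), (10, 3), (11, 2), (12, 2), (13, 3), (14, 1), (15, 3)]
Unfold 2 (reflect across v@4): 16 holes -> [(8, 3), (8, 4), (9, 1), (9, 6), (10, 3), (10, 4), (11, 2), (11, 5), (12, 2), (12, 5), (13, 3), (13, 4), (14, 1), (14, 6), (15, 3), (15, 4)]
Unfold 3 (reflect across h@8): 32 holes -> [(0, 3), (0, 4), (1, 1), (1, 6), (2, 3), (2, 4), (3, 2), (3, 5), (4, 2), (4, 5), (5, 3), (5, 4), (6, 1), (6, 6), (7, 3), (7, 4), (8, 3), (8, 4), (9, 1), (9, 6), (10, 3), (10, 4), (11, 2), (11, 5), (12, 2), (12, 5), (13, 3), (13, 4), (14, 1), (14, 6), (15, 3), (15, 4)]
Holes: [(0, 3), (0, 4), (1, 1), (1, 6), (2, 3), (2, 4), (3, 2), (3, 5), (4, 2), (4, 5), (5, 3), (5, 4), (6, 1), (6, 6), (7, 3), (7, 4), (8, 3), (8, 4), (9, 1), (9, 6), (10, 3), (10, 4), (11, 2), (11, 5), (12, 2), (12, 5), (13, 3), (13, 4), (14, 1), (14, 6), (15, 3), (15, 4)]

Answer: no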